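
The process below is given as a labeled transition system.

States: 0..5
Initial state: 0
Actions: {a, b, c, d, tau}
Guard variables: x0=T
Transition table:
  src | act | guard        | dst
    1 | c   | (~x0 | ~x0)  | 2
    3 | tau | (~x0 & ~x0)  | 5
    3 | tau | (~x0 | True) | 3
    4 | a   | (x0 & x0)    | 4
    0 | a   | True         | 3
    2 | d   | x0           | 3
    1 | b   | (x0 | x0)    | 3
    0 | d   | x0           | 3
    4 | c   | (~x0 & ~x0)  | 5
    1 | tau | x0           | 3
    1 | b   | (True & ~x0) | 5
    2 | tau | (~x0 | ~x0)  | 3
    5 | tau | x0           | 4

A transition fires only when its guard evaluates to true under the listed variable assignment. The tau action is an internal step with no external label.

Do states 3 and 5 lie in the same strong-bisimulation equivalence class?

Compute ~ classes (split until stable):
  π0 = {{0,1,2,3,4,5}}
  π1 = {{0},{1},{2},{3,5},{4}}
  π2 = {{0},{1},{2},{3},{4},{5}}
Fixed point at round 3; 6 class(es).
3∈{3}, 5∈{5}

Answer: NOT BISIMILAR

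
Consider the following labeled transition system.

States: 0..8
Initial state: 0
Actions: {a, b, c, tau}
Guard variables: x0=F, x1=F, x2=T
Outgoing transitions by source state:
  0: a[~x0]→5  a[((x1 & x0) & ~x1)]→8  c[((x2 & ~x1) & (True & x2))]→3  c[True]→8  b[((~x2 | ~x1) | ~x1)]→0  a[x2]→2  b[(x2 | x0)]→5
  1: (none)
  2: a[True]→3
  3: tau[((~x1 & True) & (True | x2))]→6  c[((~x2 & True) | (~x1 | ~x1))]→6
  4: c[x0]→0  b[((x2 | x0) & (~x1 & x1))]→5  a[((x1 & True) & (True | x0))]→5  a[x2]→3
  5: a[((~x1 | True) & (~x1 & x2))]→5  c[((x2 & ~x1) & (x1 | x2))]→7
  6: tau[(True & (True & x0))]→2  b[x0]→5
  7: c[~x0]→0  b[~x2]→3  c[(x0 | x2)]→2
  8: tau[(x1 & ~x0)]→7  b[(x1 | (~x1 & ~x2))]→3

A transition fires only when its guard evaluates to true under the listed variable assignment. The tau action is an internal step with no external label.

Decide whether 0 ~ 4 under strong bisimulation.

Refine partition for ~:
  P[0] = {{0,1,2,3,4,5,6,7,8}}
  P[1] = {{0},{1,6,8},{2,4},{3},{5},{7}}
6 equivalence class(es) (converged in 2)
0∈{0}, 4∈{2,4}

Answer: NOT BISIMILAR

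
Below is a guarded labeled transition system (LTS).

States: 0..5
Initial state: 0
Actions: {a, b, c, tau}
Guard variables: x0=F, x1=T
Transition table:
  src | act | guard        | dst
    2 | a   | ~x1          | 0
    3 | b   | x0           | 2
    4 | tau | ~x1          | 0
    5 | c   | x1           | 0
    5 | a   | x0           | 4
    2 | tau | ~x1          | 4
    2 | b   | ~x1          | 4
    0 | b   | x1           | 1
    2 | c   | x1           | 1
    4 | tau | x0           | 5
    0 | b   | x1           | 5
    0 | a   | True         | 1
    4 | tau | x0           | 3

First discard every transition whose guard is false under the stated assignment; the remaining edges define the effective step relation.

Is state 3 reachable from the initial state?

Answer: UNREACHABLE

Trace:
After dropping false guards: 5 live edges.
L0 = {0}
L1 = {1,5}  now seen {0,1,5}
Reachable = {0,1,5}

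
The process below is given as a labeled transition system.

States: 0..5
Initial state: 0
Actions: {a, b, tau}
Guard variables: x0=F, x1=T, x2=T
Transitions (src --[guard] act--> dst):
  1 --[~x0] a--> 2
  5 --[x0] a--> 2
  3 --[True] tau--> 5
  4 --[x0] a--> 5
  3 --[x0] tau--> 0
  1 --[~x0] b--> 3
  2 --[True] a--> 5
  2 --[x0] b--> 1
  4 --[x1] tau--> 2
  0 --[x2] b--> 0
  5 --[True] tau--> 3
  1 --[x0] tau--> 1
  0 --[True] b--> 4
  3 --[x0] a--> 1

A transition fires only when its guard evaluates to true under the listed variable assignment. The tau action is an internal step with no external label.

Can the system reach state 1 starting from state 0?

After dropping false guards: 8 live edges.
depth 0: {0}
depth 1: {4}  cumulative {0,4}
depth 2: {2}  cumulative {0,2,4}
depth 3: {5}  cumulative {0,2,4,5}
depth 4: {3}  cumulative {0,2,3,4,5}
R = {0,2,3,4,5}

Answer: UNREACHABLE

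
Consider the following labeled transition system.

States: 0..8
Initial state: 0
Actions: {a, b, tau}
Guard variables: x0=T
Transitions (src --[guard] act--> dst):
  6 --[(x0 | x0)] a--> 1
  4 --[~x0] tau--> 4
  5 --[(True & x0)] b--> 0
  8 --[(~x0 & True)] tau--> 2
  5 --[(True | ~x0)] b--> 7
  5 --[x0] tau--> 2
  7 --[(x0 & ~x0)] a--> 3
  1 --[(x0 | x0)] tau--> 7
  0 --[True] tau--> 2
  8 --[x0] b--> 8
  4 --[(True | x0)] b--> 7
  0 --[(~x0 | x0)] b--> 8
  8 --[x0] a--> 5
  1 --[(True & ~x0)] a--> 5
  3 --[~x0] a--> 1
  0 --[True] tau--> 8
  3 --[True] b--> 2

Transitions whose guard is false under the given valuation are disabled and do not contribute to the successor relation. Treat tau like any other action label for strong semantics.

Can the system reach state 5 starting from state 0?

12 transition(s) survive guard evaluation.
L0 = {0}
L1 = {2,8}  cumulative {0,2,8}
L2 = {5}  cumulative {0,2,5,8}
L3 = {7}  cumulative {0,2,5,7,8}
Reachable = {0,2,5,7,8}
Path to 5: tau·a

Answer: REACHABLE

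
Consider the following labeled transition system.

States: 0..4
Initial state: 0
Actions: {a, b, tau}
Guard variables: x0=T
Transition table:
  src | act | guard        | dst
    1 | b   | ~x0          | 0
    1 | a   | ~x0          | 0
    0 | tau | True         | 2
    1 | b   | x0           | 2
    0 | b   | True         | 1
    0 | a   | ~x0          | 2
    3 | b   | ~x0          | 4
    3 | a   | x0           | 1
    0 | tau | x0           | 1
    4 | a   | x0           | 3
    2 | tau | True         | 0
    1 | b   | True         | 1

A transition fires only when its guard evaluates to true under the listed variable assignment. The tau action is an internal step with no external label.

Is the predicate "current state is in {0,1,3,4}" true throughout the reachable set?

Allowed set {0,1,3,4}
Reach set: {0,1,2}
  0: ok
  1: ok
  2: ✗ unsafe
counterexample path to 2: tau

Answer: INVARIANT VIOLATED at state 2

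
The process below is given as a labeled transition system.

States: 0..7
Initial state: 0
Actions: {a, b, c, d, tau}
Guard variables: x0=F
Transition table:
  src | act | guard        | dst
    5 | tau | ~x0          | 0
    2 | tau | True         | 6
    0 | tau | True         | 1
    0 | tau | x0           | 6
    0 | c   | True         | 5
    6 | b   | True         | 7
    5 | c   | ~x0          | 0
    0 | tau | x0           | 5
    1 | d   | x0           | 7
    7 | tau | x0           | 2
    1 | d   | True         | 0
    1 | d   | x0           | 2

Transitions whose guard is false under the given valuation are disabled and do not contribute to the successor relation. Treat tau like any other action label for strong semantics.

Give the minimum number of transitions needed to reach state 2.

BFS to 2:
  L0 = {0}
  L1 = {1,5}
2 never appears.

Answer: UNREACHABLE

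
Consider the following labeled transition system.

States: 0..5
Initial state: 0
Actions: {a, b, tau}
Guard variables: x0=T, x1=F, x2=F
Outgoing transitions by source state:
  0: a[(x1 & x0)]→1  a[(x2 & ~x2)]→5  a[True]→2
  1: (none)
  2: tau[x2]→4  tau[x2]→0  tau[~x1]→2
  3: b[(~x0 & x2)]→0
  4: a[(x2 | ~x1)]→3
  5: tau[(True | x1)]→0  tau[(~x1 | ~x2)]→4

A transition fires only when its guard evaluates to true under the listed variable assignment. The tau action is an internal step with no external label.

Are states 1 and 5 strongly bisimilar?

Bisimulation quotient by refinement:
  P[0] = {{0,1,2,3,4,5}}
  P[1] = {{0,4},{1,3},{2,5}}
  P[2] = {{0},{1,3},{2},{4},{5}}
5 equivalence class(es) (converged in 3)
class of 1: {1,3}; class of 5: {5}

Answer: NOT BISIMILAR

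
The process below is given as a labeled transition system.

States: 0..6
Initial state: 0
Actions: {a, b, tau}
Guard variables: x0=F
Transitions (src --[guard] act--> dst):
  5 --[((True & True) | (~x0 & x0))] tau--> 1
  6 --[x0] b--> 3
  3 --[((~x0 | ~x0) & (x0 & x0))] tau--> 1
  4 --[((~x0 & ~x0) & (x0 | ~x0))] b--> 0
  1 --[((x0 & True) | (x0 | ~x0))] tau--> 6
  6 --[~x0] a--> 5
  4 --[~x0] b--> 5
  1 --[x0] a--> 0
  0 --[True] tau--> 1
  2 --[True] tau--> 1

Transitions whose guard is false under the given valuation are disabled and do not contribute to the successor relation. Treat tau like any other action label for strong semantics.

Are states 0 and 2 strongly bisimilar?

Bisimulation quotient by refinement:
  round 0: {{0,1,2,3,4,5,6}}
  round 1: {{0,1,2,5},{3},{4},{6}}
  round 2: {{0,2,5},{1},{3},{4},{6}}
stable after 3 split(s): 5 block(s)
[0]={0,2,5}  [2]={0,2,5}

Answer: BISIMILAR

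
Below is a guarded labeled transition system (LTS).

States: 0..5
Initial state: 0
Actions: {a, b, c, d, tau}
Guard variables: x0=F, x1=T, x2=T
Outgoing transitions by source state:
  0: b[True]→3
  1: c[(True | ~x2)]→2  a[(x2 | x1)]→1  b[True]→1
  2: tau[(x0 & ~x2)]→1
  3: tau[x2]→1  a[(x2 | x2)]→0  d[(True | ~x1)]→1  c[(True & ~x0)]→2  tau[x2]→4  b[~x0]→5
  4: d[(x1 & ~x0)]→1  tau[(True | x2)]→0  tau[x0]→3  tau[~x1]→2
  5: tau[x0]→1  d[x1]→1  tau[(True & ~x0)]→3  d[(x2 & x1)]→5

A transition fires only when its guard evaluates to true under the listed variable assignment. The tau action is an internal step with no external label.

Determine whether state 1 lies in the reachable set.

Guard filter leaves 15 enabled edge(s).
Layer 0: {0}
Layer 1: {3}  now seen {0,3}
Layer 2: {1,2,4,5}  now seen {0,1,2,3,4,5}
R = {0,1,2,3,4,5}
witness 1: b·tau

Answer: REACHABLE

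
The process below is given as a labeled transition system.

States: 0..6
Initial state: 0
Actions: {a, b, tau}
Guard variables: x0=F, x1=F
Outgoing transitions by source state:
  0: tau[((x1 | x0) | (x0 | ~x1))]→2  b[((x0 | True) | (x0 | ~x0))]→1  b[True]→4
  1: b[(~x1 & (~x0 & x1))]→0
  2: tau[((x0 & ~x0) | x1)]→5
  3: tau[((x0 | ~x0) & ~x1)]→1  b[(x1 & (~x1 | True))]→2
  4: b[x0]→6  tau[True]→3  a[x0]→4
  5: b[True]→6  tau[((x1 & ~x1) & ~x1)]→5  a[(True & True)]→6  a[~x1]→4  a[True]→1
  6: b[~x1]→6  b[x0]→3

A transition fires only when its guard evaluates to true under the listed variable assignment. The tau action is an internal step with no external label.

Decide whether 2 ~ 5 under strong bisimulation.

Bisimulation quotient by refinement:
  π0 = {{0,1,2,3,4,5,6}}
  π1 = {{0},{1,2},{3,4},{5},{6}}
  π2 = {{0},{1,2},{3},{4},{5},{6}}
6 equivalence class(es) (converged in 3)
[2]={1,2}  [5]={5}

Answer: NOT BISIMILAR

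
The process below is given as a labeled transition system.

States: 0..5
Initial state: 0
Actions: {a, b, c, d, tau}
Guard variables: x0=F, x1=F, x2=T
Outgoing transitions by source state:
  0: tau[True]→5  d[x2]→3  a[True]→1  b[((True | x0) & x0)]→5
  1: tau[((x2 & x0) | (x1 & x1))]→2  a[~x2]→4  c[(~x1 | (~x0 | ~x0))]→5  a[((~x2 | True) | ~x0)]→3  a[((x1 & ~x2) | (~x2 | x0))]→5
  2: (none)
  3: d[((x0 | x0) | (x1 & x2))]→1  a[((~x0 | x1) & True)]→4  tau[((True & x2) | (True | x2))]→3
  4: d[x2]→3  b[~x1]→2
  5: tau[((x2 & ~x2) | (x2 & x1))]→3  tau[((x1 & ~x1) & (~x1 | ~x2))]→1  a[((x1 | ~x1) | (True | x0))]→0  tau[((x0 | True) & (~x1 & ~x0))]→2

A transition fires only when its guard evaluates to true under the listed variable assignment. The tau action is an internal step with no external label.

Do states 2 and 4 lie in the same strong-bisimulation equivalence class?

Refine partition for ~:
  P[0] = {{0,1,2,3,4,5}}
  P[1] = {{0},{1},{2},{3,5},{4}}
  P[2] = {{0},{1},{2},{3},{4},{5}}
Fixed point at round 3; 6 class(es).
[2]={2}  [4]={4}

Answer: NOT BISIMILAR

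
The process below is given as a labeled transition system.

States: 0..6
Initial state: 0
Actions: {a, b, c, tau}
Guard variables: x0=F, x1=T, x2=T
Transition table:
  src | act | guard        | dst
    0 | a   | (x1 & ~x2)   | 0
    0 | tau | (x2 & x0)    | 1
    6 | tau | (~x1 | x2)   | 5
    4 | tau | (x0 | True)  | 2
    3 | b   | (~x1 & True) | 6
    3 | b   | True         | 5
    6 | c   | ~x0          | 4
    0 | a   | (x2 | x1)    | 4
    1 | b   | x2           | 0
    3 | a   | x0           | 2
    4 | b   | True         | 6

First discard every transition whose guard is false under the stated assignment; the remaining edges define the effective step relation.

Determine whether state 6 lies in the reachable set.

Guard filter leaves 7 enabled edge(s).
Layer 0: {0}
Layer 1: {4}  total {0,4}
Layer 2: {2,6}  total {0,2,4,6}
Layer 3: {5}  total {0,2,4,5,6}
Reach set: {0,2,4,5,6}
trace reaching 6: a·b

Answer: REACHABLE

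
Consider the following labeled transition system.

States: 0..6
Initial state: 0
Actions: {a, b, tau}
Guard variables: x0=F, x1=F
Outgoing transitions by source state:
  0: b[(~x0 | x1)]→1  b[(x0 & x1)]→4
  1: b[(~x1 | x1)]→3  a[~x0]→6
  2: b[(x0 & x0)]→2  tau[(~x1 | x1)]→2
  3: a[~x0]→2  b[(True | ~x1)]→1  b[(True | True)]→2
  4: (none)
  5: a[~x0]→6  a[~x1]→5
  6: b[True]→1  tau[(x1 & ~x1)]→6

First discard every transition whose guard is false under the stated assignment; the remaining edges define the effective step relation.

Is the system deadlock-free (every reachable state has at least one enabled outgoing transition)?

R = {0,1,2,3,6}
  0: b→1  [1 out]
  1: a→6  b→3  [2 out]
  2: tau→2  [1 out]
  3: a→2  b→1  b→2  [3 out]
  6: b→1  [1 out]

Answer: DEADLOCK-FREE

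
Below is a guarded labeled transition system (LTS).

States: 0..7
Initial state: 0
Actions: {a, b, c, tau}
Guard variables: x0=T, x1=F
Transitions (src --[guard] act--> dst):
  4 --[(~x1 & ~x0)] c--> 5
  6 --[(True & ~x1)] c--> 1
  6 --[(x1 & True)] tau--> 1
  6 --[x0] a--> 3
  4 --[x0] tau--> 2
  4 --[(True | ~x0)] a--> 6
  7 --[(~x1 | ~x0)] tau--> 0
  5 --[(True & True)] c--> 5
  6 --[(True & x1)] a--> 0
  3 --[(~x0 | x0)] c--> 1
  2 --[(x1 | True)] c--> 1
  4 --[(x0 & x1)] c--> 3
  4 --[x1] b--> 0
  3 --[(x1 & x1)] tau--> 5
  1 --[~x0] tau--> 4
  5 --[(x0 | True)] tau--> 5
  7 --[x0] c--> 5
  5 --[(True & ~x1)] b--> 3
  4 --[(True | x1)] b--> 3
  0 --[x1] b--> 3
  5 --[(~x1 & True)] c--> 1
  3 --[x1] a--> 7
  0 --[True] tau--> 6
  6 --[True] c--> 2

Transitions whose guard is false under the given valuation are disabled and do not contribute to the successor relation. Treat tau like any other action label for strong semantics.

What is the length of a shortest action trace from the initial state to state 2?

Layered search for 2:
  Layer 0: {0}
  Layer 1: {6}
  Layer 2: {1,2,3}
first hit 2 at d=2 via tau·c

Answer: 2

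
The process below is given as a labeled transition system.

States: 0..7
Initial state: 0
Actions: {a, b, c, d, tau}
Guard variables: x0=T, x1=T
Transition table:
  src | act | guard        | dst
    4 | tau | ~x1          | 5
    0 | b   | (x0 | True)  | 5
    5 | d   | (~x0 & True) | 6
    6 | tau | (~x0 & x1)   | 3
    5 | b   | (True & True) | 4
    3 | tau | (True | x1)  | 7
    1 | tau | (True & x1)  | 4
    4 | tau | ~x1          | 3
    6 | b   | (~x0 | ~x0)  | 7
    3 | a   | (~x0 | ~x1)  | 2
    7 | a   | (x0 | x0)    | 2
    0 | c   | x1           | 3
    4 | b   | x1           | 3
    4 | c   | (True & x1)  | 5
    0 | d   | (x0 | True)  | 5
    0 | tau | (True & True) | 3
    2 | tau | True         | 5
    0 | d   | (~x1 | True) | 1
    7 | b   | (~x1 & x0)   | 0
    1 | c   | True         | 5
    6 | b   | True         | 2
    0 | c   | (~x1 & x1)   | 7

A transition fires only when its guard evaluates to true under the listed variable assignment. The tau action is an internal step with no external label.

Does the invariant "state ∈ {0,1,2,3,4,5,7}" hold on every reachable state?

Safe = {0,1,2,3,4,5,7}
Reach set: {0,1,2,3,4,5,7}
  0: ok
  1: ok
  2: ok
  3: ok
  4: ok
  5: ok
  7: ok

Answer: INVARIANT HOLDS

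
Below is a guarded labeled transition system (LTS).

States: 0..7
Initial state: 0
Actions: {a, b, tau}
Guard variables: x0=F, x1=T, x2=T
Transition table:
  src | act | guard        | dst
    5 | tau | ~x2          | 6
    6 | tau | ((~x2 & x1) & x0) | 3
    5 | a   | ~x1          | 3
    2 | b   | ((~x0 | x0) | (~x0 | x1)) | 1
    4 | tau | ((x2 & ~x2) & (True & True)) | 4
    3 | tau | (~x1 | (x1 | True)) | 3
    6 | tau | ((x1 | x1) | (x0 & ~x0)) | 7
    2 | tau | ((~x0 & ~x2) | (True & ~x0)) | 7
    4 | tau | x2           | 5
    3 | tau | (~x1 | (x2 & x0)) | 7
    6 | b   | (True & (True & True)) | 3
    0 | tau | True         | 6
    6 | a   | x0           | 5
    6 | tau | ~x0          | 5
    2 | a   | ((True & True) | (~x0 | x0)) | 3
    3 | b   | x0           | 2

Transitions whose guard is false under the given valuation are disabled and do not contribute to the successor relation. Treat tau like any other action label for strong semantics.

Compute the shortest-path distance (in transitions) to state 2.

BFS to 2:
  L0 = {0}
  L1 = {6}
  L2 = {3,5,7}
2 never appears.

Answer: UNREACHABLE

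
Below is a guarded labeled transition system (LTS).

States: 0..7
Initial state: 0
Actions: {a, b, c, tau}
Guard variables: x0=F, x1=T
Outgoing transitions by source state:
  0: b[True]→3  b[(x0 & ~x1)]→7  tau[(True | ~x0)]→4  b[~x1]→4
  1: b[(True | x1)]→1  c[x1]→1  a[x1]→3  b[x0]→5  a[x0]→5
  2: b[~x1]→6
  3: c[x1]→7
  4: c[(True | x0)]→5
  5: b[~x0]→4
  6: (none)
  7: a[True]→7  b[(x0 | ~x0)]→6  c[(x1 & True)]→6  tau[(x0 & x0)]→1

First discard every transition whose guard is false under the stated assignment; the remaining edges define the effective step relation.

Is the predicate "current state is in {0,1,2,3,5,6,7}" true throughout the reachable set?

Answer: INVARIANT VIOLATED at state 4

Working:
Safe = {0,1,2,3,5,6,7}
Reach set: {0,3,4,5,6,7}
  0: safe
  3: safe
  4: outside
  5: safe
  6: safe
  7: safe
counterexample path to 4: tau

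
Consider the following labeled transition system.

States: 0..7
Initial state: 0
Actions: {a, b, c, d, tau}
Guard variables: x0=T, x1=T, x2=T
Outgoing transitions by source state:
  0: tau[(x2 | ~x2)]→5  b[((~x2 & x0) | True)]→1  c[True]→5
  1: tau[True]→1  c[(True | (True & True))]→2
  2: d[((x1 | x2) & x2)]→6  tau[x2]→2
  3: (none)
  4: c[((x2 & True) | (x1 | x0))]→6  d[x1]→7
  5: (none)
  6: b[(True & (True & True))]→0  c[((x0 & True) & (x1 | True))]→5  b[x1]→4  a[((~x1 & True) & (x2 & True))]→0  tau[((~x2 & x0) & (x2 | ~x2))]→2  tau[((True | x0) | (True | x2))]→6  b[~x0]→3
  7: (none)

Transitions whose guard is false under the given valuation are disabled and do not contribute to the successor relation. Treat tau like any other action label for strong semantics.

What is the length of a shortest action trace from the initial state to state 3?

Answer: UNREACHABLE

Working:
Breadth-first toward 3:
  Layer 0: {0}
  Layer 1: {1,5}
  Layer 2: {2}
  Layer 3: {6}
  Layer 4: {4}
  Layer 5: {7}
3 never appears.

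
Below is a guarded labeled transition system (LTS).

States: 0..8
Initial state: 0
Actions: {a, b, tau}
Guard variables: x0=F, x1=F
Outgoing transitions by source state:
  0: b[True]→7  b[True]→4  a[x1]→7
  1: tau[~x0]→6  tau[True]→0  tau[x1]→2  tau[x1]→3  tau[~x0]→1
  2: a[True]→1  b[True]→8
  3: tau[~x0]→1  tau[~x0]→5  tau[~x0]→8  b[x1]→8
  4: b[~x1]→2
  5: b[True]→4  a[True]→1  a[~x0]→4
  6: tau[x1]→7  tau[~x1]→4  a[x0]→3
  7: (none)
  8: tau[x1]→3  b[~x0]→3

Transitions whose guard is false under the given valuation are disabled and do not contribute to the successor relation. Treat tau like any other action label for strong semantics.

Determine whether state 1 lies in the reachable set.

Guard filter leaves 16 enabled edge(s).
Layer 0: {0}
Layer 1: {4,7}  now seen {0,4,7}
Layer 2: {2}  now seen {0,2,4,7}
Layer 3: {1,8}  now seen {0,1,2,4,7,8}
Layer 4: {3,6}  now seen {0,1,2,3,4,6,7,8}
Layer 5: {5}  now seen {0,1,2,3,4,5,6,7,8}
Reach set: {0,1,2,3,4,5,6,7,8}
trace reaching 1: b·b·a

Answer: REACHABLE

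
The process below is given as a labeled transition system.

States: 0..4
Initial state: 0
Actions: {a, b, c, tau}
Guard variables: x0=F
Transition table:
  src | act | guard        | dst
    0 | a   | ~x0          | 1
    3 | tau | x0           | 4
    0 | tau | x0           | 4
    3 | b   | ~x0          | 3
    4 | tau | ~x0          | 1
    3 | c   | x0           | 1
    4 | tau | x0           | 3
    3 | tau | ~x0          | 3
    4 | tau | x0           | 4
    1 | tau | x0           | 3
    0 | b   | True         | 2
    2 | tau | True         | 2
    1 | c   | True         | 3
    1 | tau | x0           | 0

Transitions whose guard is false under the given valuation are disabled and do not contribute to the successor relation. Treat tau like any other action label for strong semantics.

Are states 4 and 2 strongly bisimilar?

Refine partition for ~:
  π0 = {{0,1,2,3,4}}
  π1 = {{0},{1},{2,4},{3}}
  π2 = {{0},{1},{2},{3},{4}}
stable after 3 split(s): 5 block(s)
4∈{4}, 2∈{2}

Answer: NOT BISIMILAR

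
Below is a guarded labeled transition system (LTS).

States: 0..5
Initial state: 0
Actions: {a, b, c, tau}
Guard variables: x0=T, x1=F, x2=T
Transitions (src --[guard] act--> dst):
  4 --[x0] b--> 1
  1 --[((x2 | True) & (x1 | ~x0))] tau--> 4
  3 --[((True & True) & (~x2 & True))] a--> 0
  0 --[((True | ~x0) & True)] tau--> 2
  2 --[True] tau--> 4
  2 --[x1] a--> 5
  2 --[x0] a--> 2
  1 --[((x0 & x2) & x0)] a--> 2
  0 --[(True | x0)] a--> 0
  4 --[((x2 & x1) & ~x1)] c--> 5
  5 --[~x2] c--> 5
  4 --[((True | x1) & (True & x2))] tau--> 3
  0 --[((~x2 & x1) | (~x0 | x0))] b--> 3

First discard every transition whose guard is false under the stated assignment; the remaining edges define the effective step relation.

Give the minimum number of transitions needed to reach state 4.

BFS to 4:
  Layer 0: {0}
  Layer 1: {2,3}
  Layer 2: {4}
depth(4)=2, e.g. tau·tau

Answer: 2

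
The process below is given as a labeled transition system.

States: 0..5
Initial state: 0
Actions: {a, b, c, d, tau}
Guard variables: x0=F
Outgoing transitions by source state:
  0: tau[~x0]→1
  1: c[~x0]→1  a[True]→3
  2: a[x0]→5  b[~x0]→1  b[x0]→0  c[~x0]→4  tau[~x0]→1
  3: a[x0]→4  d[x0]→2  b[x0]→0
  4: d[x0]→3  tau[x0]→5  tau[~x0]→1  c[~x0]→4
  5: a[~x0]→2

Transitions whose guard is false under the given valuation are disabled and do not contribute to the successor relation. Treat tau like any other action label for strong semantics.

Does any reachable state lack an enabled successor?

Reach set: {0,1,3}
  0: tau→1  [1 exit(s)]
  1: a→3  c→1  [2 exit(s)]
  3: ∅  [deadlock]
witness 3: tau·a

Answer: DEADLOCK at state 3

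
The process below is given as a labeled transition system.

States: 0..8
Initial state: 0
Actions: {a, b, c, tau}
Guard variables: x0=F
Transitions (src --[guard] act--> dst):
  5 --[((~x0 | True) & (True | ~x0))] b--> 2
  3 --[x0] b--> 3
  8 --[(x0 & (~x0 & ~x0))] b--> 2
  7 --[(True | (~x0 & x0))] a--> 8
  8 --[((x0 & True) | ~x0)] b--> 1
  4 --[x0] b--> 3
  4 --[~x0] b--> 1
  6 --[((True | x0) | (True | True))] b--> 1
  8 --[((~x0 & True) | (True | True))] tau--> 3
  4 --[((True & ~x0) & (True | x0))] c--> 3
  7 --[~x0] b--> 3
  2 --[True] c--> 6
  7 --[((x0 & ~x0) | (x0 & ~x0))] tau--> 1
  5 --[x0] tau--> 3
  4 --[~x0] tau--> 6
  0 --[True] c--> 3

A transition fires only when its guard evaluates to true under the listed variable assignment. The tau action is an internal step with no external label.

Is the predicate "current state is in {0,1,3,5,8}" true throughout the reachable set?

Inv-set: {0,1,3,5,8}
R = {0,3}
  0: ✓
  3: ✓

Answer: INVARIANT HOLDS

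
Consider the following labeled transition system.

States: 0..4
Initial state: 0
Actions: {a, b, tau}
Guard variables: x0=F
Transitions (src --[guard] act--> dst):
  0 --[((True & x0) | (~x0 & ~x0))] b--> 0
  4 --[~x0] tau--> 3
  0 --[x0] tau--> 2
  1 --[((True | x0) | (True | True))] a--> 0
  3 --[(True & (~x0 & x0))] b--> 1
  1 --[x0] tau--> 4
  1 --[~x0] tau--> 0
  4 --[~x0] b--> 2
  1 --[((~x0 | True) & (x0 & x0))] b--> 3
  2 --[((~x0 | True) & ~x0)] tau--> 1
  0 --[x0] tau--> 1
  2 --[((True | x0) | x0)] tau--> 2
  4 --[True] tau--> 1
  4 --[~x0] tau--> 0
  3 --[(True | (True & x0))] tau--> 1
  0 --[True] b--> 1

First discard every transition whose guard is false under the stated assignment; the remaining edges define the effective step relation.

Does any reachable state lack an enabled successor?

Answer: DEADLOCK-FREE

Working:
Reach set: {0,1}
  0: b→0  b→1  [2 exit(s)]
  1: a→0  tau→0  [2 exit(s)]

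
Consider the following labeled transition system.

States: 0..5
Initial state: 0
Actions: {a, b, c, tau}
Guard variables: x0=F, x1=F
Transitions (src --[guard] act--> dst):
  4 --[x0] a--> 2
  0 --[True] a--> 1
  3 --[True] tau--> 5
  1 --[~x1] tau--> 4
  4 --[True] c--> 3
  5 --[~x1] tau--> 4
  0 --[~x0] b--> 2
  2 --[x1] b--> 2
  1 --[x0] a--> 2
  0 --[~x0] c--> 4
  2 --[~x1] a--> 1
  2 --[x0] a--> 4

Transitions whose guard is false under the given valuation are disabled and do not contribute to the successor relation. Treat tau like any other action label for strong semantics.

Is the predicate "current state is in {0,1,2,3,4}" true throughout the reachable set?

Allowed set {0,1,2,3,4}
R = {0,1,2,3,4,5}
  0: safe
  1: safe
  2: safe
  3: safe
  4: safe
  5: outside
counterexample path to 5: c·c·tau

Answer: INVARIANT VIOLATED at state 5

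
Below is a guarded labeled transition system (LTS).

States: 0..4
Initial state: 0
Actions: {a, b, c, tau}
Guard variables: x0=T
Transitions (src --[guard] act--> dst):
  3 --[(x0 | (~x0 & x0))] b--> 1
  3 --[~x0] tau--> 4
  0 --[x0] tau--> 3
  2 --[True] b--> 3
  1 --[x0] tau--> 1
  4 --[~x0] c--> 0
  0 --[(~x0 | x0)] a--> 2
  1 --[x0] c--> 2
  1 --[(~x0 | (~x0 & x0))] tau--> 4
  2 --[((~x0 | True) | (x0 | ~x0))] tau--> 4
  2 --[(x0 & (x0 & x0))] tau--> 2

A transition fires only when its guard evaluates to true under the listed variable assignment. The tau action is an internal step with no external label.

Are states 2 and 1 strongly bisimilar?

Answer: NOT BISIMILAR

Working:
Compute ~ classes (split until stable):
  round 0: {{0,1,2,3,4}}
  round 1: {{0},{1},{2},{3},{4}}
Fixed point at round 2; 5 class(es).
class of 2: {2}; class of 1: {1}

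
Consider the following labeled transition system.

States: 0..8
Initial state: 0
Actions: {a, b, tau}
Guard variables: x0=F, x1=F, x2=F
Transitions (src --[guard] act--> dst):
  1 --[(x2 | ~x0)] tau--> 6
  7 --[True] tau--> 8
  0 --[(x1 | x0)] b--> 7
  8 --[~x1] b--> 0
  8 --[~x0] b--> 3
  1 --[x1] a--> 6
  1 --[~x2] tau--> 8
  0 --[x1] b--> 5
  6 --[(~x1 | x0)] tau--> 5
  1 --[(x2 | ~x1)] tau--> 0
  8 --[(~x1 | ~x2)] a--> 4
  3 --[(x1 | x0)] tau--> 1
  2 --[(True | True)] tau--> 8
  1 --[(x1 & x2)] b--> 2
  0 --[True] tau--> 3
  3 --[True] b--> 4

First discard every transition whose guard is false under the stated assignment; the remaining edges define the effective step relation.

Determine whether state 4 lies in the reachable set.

11 transition(s) survive guard evaluation.
Layer 0: {0}
Layer 1: {3}  total {0,3}
Layer 2: {4}  total {0,3,4}
Reachable = {0,3,4}
witness 4: tau·b

Answer: REACHABLE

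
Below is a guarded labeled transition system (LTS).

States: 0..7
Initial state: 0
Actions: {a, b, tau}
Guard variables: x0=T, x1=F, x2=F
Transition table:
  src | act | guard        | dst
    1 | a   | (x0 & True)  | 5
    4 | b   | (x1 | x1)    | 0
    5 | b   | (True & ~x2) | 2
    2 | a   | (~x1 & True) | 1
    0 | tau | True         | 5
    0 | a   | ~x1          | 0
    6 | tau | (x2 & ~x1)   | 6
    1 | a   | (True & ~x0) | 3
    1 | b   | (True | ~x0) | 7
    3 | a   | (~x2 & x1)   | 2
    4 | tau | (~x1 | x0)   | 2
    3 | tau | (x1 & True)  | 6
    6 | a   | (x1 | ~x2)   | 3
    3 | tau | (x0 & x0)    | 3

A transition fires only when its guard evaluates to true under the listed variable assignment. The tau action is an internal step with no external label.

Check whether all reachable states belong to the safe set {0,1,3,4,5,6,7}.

Safe = {0,1,3,4,5,6,7}
Reach set: {0,1,2,5,7}
  0: ✓
  1: ✓
  2: VIOLATES
  5: ✓
  7: ✓
reach 2 via tau·b — violates

Answer: INVARIANT VIOLATED at state 2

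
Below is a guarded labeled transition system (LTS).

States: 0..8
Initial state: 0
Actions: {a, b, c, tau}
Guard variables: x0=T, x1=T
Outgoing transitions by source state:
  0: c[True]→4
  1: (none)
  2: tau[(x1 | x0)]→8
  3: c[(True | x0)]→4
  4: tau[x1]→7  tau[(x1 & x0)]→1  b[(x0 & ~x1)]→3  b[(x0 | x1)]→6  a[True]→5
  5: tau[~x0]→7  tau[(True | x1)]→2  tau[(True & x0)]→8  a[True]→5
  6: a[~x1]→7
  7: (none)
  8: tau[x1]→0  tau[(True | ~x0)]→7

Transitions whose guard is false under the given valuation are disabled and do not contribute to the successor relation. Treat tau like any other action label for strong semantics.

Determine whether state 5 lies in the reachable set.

After dropping false guards: 12 live edges.
Layer 0: {0}
Layer 1: {4}  total {0,4}
Layer 2: {1,5,6,7}  total {0,1,4,5,6,7}
Layer 3: {2,8}  total {0,1,2,4,5,6,7,8}
Reachable = {0,1,2,4,5,6,7,8}
Path to 5: c·a

Answer: REACHABLE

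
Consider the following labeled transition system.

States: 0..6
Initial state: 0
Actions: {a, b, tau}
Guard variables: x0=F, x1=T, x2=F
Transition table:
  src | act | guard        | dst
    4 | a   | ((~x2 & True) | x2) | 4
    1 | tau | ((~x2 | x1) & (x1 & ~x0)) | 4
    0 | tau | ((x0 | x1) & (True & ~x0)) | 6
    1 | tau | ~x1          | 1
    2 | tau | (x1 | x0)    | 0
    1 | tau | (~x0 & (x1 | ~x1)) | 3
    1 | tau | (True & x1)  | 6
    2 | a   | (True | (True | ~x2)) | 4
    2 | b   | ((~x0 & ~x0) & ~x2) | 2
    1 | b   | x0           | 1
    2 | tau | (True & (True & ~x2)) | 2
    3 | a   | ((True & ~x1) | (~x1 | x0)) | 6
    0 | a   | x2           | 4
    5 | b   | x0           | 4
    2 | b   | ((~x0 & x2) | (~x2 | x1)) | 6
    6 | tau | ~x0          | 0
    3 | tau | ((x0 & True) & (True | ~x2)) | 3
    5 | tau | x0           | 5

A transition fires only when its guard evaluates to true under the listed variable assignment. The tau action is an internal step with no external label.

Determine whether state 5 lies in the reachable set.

11 transition(s) survive guard evaluation.
Layer 0: {0}
Layer 1: {6}  cumulative {0,6}
Reach set: {0,6}

Answer: UNREACHABLE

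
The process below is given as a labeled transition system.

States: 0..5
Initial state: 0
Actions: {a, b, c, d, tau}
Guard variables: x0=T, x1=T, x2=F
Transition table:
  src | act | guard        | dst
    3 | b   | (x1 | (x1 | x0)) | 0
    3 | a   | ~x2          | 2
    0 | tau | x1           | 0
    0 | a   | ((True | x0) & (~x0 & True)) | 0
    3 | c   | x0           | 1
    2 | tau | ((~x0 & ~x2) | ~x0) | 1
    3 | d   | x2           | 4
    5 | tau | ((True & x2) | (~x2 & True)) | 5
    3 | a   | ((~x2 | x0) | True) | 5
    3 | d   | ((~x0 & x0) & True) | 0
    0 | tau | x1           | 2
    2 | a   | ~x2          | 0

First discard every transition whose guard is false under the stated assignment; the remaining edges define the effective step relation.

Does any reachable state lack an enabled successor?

Reach set: {0,2}
  0: tau→0  tau→2  [2 out]
  2: a→0  [1 out]

Answer: DEADLOCK-FREE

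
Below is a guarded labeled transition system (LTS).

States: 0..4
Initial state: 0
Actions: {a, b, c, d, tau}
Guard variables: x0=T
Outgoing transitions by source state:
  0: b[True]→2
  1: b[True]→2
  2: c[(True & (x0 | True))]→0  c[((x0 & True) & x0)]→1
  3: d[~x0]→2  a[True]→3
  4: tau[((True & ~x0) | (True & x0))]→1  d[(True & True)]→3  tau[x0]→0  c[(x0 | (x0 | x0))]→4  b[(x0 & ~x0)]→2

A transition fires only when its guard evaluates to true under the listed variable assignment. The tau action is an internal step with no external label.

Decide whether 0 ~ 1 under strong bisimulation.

Answer: BISIMILAR

Analysis:
Refine partition for ~:
  P[0] = {{0,1,2,3,4}}
  P[1] = {{0,1},{2},{3},{4}}
4 equivalence class(es) (converged in 2)
[0]={0,1}  [1]={0,1}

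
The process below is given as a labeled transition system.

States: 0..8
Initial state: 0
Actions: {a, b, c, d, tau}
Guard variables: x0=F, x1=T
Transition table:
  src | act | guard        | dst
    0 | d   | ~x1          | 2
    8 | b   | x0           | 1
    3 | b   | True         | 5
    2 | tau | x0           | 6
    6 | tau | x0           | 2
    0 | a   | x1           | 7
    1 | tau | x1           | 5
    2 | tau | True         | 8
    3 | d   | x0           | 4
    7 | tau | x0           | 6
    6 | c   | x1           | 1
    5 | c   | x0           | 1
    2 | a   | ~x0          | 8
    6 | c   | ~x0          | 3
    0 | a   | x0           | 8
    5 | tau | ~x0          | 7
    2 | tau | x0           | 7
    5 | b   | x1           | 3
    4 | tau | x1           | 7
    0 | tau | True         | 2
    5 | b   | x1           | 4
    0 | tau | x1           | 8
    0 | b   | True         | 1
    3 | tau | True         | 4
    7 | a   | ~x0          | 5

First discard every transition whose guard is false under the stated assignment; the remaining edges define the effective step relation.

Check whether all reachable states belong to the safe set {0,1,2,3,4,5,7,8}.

Answer: INVARIANT HOLDS

Trace:
Inv-set: {0,1,2,3,4,5,7,8}
R = {0,1,2,3,4,5,7,8}
  0: safe
  1: safe
  2: safe
  3: safe
  4: safe
  5: safe
  7: safe
  8: safe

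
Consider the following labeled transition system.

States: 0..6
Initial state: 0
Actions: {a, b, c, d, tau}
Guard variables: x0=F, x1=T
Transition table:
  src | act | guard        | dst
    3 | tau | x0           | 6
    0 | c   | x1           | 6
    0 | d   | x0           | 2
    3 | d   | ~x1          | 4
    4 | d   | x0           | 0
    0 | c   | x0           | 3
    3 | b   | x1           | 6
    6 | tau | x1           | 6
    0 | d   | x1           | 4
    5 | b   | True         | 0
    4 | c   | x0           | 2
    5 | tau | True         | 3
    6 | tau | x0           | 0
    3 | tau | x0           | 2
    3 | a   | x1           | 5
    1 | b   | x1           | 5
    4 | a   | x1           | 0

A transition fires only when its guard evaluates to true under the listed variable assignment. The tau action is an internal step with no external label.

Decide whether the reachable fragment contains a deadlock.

Reachable = {0,4,6}
  0: c→6  d→4  [deg 2]
  4: a→0  [deg 1]
  6: tau→6  [deg 1]

Answer: DEADLOCK-FREE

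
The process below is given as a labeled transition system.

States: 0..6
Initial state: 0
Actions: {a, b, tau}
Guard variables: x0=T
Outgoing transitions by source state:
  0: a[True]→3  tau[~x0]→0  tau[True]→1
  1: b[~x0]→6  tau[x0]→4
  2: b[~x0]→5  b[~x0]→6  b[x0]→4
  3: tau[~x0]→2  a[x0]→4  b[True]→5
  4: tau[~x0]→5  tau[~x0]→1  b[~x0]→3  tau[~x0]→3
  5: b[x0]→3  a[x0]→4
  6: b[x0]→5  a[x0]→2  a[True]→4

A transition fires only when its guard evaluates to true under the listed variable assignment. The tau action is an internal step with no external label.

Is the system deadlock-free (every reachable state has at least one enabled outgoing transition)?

Reach set: {0,1,3,4,5}
  0: a→3  tau→1  [deg 2]
  1: tau→4  [deg 1]
  3: a→4  b→5  [deg 2]
  4: ∅  [STUCK]
  5: a→4  b→3  [deg 2]
trace reaching 4: a·a

Answer: DEADLOCK at state 4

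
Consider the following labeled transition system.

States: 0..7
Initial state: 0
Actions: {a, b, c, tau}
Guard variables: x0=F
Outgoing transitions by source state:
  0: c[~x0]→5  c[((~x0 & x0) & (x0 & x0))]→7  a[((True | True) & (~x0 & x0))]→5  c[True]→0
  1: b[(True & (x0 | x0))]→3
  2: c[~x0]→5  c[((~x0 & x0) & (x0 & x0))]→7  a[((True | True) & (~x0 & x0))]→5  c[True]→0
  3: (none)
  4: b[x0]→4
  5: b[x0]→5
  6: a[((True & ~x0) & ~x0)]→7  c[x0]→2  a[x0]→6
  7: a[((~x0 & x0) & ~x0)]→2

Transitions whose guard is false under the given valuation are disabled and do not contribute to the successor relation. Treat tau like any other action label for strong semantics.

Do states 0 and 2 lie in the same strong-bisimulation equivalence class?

Bisimulation quotient by refinement:
  P[0] = {{0,1,2,3,4,5,6,7}}
  P[1] = {{0,2},{1,3,4,5,7},{6}}
Fixed point at round 2; 3 class(es).
class of 0: {0,2}; class of 2: {0,2}

Answer: BISIMILAR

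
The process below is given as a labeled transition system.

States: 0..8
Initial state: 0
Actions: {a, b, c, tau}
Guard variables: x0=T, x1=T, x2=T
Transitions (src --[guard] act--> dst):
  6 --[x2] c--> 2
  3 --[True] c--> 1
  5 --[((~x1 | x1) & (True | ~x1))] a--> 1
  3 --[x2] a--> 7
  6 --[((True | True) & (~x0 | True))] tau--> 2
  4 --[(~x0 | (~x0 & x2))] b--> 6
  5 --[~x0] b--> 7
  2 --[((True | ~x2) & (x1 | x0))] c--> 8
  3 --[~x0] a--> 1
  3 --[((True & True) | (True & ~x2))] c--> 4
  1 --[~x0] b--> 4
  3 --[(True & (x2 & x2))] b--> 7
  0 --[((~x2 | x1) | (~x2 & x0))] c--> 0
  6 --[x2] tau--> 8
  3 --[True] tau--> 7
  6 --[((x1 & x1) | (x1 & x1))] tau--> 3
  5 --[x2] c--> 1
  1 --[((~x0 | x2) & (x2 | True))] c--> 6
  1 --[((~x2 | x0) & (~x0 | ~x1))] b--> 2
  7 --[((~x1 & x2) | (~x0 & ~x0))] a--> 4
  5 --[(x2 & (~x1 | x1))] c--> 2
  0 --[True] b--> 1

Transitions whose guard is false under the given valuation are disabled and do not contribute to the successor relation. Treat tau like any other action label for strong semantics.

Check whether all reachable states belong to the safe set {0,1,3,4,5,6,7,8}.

Inv-set: {0,1,3,4,5,6,7,8}
R = {0,1,2,3,4,6,7,8}
  0: ✓
  1: ✓
  2: ✗ unsafe
  3: ✓
  4: ✓
  6: ✓
  7: ✓
  8: ✓
reach 2 via b·c·c — violates

Answer: INVARIANT VIOLATED at state 2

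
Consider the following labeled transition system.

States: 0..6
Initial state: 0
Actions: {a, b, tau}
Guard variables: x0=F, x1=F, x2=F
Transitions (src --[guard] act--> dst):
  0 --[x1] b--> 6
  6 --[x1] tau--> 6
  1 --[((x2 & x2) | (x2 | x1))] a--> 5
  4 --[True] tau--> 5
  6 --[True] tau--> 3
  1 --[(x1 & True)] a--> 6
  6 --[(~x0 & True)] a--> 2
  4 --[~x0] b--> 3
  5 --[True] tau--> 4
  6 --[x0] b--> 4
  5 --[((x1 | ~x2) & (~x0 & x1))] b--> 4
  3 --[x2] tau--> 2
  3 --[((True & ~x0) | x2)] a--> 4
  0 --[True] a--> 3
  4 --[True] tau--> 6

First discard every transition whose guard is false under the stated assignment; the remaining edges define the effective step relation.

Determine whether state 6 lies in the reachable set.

Answer: REACHABLE

Working:
8 transition(s) survive guard evaluation.
depth 0: {0}
depth 1: {3}  now seen {0,3}
depth 2: {4}  now seen {0,3,4}
depth 3: {5,6}  now seen {0,3,4,5,6}
depth 4: {2}  now seen {0,2,3,4,5,6}
R = {0,2,3,4,5,6}
witness 6: a·a·tau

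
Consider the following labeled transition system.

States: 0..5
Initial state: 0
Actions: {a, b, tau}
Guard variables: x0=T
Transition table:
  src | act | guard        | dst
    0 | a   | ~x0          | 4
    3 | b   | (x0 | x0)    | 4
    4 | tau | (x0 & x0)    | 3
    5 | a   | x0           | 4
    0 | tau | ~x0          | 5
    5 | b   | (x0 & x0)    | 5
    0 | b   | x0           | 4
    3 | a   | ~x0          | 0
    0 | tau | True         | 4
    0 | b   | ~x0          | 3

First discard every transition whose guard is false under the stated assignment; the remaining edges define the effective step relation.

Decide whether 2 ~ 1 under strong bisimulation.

Answer: BISIMILAR

Working:
Refine partition for ~:
  π0 = {{0,1,2,3,4,5}}
  π1 = {{0},{1,2},{3},{4},{5}}
Fixed point at round 2; 5 class(es).
[2]={1,2}  [1]={1,2}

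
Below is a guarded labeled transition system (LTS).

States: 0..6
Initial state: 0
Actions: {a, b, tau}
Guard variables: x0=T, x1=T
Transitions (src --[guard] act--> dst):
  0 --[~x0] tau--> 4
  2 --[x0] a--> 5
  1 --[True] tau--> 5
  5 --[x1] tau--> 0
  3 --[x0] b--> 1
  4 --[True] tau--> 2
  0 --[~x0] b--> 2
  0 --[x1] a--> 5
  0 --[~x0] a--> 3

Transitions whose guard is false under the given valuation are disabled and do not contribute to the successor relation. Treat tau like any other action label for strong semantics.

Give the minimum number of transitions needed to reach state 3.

Answer: UNREACHABLE

Trace:
BFS to 3:
  L0 = {0}
  L1 = {5}
3 never appears.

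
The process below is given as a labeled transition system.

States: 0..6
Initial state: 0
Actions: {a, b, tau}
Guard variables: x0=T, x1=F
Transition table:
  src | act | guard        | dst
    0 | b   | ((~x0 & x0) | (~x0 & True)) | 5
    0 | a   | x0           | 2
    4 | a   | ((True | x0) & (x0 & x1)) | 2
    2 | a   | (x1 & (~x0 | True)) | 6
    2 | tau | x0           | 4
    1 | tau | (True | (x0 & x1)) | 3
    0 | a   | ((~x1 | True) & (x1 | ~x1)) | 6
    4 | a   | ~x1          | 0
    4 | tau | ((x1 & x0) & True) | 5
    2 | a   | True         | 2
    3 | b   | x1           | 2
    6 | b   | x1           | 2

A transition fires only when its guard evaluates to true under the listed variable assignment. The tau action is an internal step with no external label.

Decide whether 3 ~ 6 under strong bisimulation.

Refine partition for ~:
  round 0: {{0,1,2,3,4,5,6}}
  round 1: {{0,4},{1},{2},{3,5,6}}
  round 2: {{0},{1},{2},{3,5,6},{4}}
stable after 3 split(s): 5 block(s)
[3]={3,5,6}  [6]={3,5,6}

Answer: BISIMILAR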